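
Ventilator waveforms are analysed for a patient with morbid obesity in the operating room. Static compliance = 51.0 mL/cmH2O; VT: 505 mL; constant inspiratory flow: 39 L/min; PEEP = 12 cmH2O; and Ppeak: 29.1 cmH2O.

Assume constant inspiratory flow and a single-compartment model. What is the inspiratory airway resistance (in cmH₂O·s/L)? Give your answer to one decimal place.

Flow: 39 L/min ÷ 60 = 0.65 L/s.
Equation of motion (constant flow): PIP = Vt/C + R·V̇ + PEEP.
R·V̇ = PIP − Vt/C − PEEP = 29.1 − 505/51.0 − 12 = 29.1 − 9.902 − 12 = 7.198 cmH2O.
R = 7.198 / 0.65 = 11.074 cmH2O·s/L.

11.1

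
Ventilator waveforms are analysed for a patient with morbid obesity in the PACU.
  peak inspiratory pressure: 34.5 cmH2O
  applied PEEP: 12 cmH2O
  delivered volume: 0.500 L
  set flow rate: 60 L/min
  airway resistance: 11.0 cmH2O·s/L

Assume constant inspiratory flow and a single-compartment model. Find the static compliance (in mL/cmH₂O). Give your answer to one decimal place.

Flow: 60 L/min ÷ 60 = 1 L/s.
Equation of motion (constant flow): PIP = Vt/C + R·V̇ + PEEP.
Vt/C = PIP − R·V̇ − PEEP = 34.5 − 11.0×1 − 12 = 34.5 − 11.0 − 12 = 11.5 cmH2O.
C = Vt / 11.5 = 500 / 11.5 = 43.478 mL/cmH2O.

43.5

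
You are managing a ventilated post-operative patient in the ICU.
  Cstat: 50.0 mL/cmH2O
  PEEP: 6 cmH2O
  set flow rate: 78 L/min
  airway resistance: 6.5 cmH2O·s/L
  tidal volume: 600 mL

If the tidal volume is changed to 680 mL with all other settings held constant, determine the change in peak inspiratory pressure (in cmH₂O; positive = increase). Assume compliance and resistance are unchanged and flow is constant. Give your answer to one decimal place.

PIP = Vt/C + R·V̇ + PEEP (constant-flow equation of motion).
Only the elastic term changes: ΔPIP = ΔVt / C = (680 − 600) / 50.0 = 1.6 cmH2O.

1.6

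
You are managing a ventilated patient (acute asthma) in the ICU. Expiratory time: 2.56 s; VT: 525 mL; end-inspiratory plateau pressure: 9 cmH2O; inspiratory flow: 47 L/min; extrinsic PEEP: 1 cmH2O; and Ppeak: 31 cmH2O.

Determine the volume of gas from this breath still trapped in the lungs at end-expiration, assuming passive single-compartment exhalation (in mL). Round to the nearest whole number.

131

Flow: 47 L/min ÷ 60 = 0.7833 L/s.
R = (PIP − Pplat)/V̇ = (31 − 9) / 0.7833 = 22.0/0.7833 = 28.086 cmH2O·s/L.
C = Vt/(Pplat − PEEP) = 525.0 / (9 − 1) = 525.0/8.0 = 65.625 mL/cmH2O.
τ = R × C = 28.086 × 0.06563 L/cmH2O = 1.843 s.
Fraction remaining = e^(−Te/τ) = e^(−2.56/1.843) = 0.2493.
Trapped volume = 525.0 × 0.2493 = 130.88 mL.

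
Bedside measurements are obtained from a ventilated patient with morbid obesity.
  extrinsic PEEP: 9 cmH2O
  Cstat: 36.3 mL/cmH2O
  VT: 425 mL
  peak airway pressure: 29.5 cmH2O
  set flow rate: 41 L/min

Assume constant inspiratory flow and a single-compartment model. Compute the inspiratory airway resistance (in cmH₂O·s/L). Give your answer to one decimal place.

12.9

Flow: 41 L/min ÷ 60 = 0.6833 L/s.
Equation of motion (constant flow): PIP = Vt/C + R·V̇ + PEEP.
R·V̇ = PIP − Vt/C − PEEP = 29.5 − 425/36.3 − 9 = 29.5 − 11.708 − 9 = 8.792 cmH2O.
R = 8.792 / 0.6833 = 12.867 cmH2O·s/L.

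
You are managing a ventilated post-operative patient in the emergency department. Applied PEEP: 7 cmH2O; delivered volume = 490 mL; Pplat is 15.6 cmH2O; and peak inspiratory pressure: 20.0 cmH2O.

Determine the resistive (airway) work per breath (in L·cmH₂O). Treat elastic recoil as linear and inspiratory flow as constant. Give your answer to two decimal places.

With constant inspiratory flow the resistive pressure is constant at PIP − Pplat = 20.0 − 15.6 = 4.4 cmH2O, so resistive work = 4.4 × 0.490 = 2.156 L·cmH2O.

2.16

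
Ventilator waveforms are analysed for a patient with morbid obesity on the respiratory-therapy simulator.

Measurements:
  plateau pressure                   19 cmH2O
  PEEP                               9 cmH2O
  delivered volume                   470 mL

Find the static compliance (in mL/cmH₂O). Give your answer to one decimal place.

47.0

Cstat = Vt / (Pplat − PEEP) = 470 / (19 − 9) = 470 / 10.0 = 47.0 mL/cmH2O.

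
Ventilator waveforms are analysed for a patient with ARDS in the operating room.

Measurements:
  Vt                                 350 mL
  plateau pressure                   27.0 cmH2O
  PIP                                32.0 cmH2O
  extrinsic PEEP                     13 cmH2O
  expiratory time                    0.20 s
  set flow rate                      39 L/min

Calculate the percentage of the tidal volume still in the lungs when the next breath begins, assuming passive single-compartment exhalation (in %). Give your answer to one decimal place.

Flow: 39 L/min ÷ 60 = 0.65 L/s.
R = (PIP − Pplat)/V̇ = (32.0 − 27.0) / 0.65 = 5.0/0.65 = 7.692 cmH2O·s/L.
C = Vt/(Pplat − PEEP) = 350.0 / (27.0 − 13) = 350.0/14.0 = 25.0 mL/cmH2O.
τ = R × C = 7.692 × 0.025 L/cmH2O = 0.1923 s.
Fraction remaining at end-expiration = e^(−Te/τ) = e^(−0.20/0.1923) = 0.3534 → 35.34%.

35.3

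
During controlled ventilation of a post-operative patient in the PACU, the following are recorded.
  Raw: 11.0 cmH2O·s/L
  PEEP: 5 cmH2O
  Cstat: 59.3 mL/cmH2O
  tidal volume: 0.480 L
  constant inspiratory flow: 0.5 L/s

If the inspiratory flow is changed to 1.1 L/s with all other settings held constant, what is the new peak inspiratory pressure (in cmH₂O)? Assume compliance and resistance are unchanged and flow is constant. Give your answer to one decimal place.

PIP = Vt/C + R·V̇ + PEEP (constant-flow equation of motion).
Only the resistive term changes: ΔPIP = R × ΔV̇ = 11.0 × (1.1 − 0.5) = 11.0 × 0.6 = 6.6 cmH2O.
Original PIP = 480/59.3 + 11.0×0.5 + 5 = 18.594 cmH2O; new PIP = 18.594 + (6.6) = 25.194 cmH2O.

25.2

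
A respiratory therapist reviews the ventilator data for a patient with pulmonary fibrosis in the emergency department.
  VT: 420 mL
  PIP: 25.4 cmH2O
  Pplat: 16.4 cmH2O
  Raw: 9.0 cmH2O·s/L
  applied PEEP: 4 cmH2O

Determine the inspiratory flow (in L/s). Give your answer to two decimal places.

flow = (PIP − Pplat) / Raw = 9.0 / 9.0 = 1.0 L/s.

1.00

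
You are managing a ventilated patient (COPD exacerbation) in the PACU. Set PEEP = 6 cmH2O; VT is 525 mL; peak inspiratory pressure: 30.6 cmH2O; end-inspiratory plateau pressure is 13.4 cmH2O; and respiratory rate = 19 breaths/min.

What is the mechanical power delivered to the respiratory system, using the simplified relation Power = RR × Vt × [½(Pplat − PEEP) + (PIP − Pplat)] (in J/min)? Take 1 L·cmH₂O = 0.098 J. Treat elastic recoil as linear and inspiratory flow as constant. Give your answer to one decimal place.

20.4

Per-breath work = Vt × [½(Pplat−PEEP) + (PIP−Pplat)] = 0.525 × [0.5×7.4 + 17.2] = 0.525 × 20.9 = 10.973 L·cmH2O.
Power = 19 × 10.973 = 208.49 L·cmH2O/min.
× 0.098 J/(L·cmH2O) → 20.432 J/min.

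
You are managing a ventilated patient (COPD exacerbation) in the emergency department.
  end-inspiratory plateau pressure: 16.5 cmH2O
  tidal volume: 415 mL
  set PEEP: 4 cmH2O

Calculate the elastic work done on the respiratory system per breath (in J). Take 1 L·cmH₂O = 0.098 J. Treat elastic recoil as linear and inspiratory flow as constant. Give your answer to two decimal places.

0.25

Elastic work ≈ ½ × (Pplat − PEEP) × Vt = 0.5 × (16.5 − 4) × 0.415 L = 0.5 × 12.5 × 0.415 = 2.594 L·cmH2O.
× 0.098 J/(L·cmH2O) → 0.2542 J.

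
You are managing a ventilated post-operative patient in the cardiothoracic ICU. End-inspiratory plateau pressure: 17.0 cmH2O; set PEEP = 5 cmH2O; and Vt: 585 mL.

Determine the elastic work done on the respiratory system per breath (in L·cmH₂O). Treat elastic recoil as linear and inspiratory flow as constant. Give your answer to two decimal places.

3.51

Elastic work ≈ ½ × (Pplat − PEEP) × Vt = 0.5 × (17.0 − 5) × 0.585 L = 0.5 × 12.0 × 0.585 = 3.51 L·cmH2O.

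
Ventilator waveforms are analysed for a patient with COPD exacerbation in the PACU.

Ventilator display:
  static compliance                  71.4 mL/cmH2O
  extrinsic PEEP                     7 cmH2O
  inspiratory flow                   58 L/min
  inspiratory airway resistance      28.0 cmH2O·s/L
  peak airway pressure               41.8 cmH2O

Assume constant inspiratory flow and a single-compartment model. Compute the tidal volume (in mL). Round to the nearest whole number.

Flow: 58 L/min ÷ 60 = 0.9667 L/s.
Equation of motion (constant flow): PIP = Vt/C + R·V̇ + PEEP.
Vt/C = PIP − R·V̇ − PEEP = 41.8 − 27.068 − 7 = 7.732 cmH2O.
Vt = C × 7.732 = 71.4 × 7.732 = 552.06 mL.

552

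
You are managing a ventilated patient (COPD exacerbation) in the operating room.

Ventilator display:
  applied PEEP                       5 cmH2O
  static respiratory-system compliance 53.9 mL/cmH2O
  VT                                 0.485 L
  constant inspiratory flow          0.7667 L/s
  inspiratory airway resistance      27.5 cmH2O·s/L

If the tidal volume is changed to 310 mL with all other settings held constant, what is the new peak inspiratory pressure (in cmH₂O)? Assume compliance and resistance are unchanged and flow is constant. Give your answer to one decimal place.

PIP = Vt/C + R·V̇ + PEEP (constant-flow equation of motion).
Only the elastic term changes: ΔPIP = ΔVt / C = (310 − 485) / 53.9 = -3.247 cmH2O.
Original PIP = 485/53.9 + 27.5×0.7667 + 5 = 35.082 cmH2O; new PIP = 35.082 + (-3.247) = 31.835 cmH2O.

31.8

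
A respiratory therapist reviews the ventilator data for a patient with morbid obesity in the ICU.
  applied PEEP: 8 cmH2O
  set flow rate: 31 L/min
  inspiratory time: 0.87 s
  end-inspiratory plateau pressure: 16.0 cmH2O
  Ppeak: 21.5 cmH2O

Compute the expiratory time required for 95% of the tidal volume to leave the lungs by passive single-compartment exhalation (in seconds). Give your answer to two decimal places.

Flow: 31 L/min ÷ 60 = 0.5167 L/s.
Vt = flow × Ti = 0.5167 L/s × 0.87 s × 1000 mL/L = 449.53 mL.
R = (PIP − Pplat)/V̇ = (21.5 − 16.0) / 0.5167 = 5.5/0.5167 = 10.644 cmH2O·s/L.
C = Vt/(Pplat − PEEP) = 449.53 / (16.0 − 8) = 449.53/8.0 = 56.191 mL/cmH2O.
τ = R × C = 10.644 × 0.05619 L/cmH2O = 0.5981 s.
t = −τ·ln(1 − 0.95) = −0.5981·ln(0.05) = 1.792 s.

1.79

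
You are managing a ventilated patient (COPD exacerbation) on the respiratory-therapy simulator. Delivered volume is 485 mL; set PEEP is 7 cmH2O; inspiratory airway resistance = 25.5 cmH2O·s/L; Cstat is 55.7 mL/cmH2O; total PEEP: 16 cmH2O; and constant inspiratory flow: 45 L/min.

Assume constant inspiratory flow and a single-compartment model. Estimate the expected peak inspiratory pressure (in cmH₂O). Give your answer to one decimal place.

Flow: 45 L/min ÷ 60 = 0.75 L/s.
Total PEEP = 16 cmH2O (set 7 + intrinsic 9); this is the baseline alveolar pressure.
Equation of motion (constant flow): PIP = Vt/C + R·V̇ + PEEP.
PIP = 485/55.7 + 25.5×0.75 + 16 = 8.707 + 19.125 + 16 = 43.832 cmH2O.

43.8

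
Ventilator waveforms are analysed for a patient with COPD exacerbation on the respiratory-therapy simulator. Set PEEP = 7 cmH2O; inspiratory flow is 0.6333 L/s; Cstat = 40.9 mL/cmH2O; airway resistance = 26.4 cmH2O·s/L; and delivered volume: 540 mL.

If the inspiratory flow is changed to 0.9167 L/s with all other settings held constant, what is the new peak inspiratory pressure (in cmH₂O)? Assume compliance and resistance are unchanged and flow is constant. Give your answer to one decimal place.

PIP = Vt/C + R·V̇ + PEEP (constant-flow equation of motion).
Only the resistive term changes: ΔPIP = R × ΔV̇ = 26.4 × (0.9167 − 0.6333) = 26.4 × 0.2834 = 7.482 cmH2O.
Original PIP = 540/40.9 + 26.4×0.6333 + 7 = 36.922 cmH2O; new PIP = 36.922 + (7.482) = 44.404 cmH2O.

44.4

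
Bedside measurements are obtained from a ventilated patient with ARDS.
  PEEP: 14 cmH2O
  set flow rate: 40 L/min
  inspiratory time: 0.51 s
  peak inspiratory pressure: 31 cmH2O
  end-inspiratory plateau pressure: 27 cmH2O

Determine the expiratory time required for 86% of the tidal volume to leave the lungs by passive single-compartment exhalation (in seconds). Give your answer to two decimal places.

0.31

Flow: 40 L/min ÷ 60 = 0.6667 L/s.
Vt = flow × Ti = 0.6667 L/s × 0.51 s × 1000 mL/L = 340.02 mL.
R = (PIP − Pplat)/V̇ = (31 − 27) / 0.6667 = 4.0/0.6667 = 6.0 cmH2O·s/L.
C = Vt/(Pplat − PEEP) = 340.02 / (27 − 14) = 340.02/13.0 = 26.155 mL/cmH2O.
τ = R × C = 6.0 × 0.02616 L/cmH2O = 0.157 s.
t = −τ·ln(1 − 0.86) = −0.157·ln(0.14) = 0.3087 s.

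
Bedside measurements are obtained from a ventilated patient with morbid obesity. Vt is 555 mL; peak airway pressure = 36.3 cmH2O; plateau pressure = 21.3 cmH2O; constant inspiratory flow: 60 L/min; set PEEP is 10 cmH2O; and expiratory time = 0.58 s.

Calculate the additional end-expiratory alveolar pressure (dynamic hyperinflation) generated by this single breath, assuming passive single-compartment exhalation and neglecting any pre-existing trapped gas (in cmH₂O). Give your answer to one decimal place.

Flow: 60 L/min ÷ 60 = 1 L/s.
R = (PIP − Pplat)/V̇ = (36.3 − 21.3) / 1 = 15.0/1 = 15.0 cmH2O·s/L.
C = Vt/(Pplat − PEEP) = 555.0 / (21.3 − 10) = 555.0/11.3 = 49.115 mL/cmH2O.
τ = R × C = 15.0 × 0.04912 L/cmH2O = 0.7368 s.
Fraction remaining = e^(−Te/τ) = e^(−0.58/0.7368) = 0.4551; trapped volume = 555.0 × 0.4551 = 252.58 mL.
Additional alveolar pressure from trapping ≈ V_trapped / C = 252.58 / 49.115 = 5.143 cmH2O.

5.1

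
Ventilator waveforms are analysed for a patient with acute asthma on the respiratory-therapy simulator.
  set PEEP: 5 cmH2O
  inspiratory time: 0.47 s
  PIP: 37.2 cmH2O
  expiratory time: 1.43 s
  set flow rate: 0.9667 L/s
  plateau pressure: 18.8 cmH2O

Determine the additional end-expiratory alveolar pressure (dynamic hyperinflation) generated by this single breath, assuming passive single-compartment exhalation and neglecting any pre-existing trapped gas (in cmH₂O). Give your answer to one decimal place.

Vt = flow × Ti = 0.9667 L/s × 0.47 s × 1000 mL/L = 454.35 mL.
R = (PIP − Pplat)/V̇ = (37.2 − 18.8) / 0.9667 = 18.4/0.9667 = 19.034 cmH2O·s/L.
C = Vt/(Pplat − PEEP) = 454.35 / (18.8 − 5) = 454.35/13.8 = 32.924 mL/cmH2O.
τ = R × C = 19.034 × 0.03292 L/cmH2O = 0.6266 s.
Fraction remaining = e^(−Te/τ) = e^(−1.43/0.6266) = 0.1021; trapped volume = 454.35 × 0.1021 = 46.389 mL.
Additional alveolar pressure from trapping ≈ V_trapped / C = 46.389 / 32.924 = 1.409 cmH2O.

1.4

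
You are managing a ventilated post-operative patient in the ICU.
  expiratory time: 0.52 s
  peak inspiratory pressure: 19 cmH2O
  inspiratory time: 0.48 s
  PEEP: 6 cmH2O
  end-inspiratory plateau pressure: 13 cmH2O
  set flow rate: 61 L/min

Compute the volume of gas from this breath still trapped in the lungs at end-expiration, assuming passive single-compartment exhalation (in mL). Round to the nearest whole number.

Flow: 61 L/min ÷ 60 = 1.0167 L/s.
Vt = flow × Ti = 1.0167 L/s × 0.48 s × 1000 mL/L = 488.02 mL.
R = (PIP − Pplat)/V̇ = (19 − 13) / 1.0167 = 6.0/1.0167 = 5.901 cmH2O·s/L.
C = Vt/(Pplat − PEEP) = 488.02 / (13 − 6) = 488.02/7.0 = 69.717 mL/cmH2O.
τ = R × C = 5.901 × 0.06972 L/cmH2O = 0.4114 s.
Fraction remaining = e^(−Te/τ) = e^(−0.52/0.4114) = 0.2825.
Trapped volume = 488.02 × 0.2825 = 137.87 mL.

138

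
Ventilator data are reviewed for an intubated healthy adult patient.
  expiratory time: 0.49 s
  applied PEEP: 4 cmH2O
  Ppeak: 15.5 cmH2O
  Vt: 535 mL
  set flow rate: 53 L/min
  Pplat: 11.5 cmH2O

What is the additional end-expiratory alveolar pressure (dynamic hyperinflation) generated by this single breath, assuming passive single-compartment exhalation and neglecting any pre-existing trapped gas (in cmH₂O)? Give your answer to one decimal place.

1.6

Flow: 53 L/min ÷ 60 = 0.8833 L/s.
R = (PIP − Pplat)/V̇ = (15.5 − 11.5) / 0.8833 = 4.0/0.8833 = 4.528 cmH2O·s/L.
C = Vt/(Pplat − PEEP) = 535.0 / (11.5 − 4) = 535.0/7.5 = 71.333 mL/cmH2O.
τ = R × C = 4.528 × 0.07133 L/cmH2O = 0.323 s.
Fraction remaining = e^(−Te/τ) = e^(−0.49/0.323) = 0.2194; trapped volume = 535.0 × 0.2194 = 117.38 mL.
Additional alveolar pressure from trapping ≈ V_trapped / C = 117.38 / 71.333 = 1.646 cmH2O.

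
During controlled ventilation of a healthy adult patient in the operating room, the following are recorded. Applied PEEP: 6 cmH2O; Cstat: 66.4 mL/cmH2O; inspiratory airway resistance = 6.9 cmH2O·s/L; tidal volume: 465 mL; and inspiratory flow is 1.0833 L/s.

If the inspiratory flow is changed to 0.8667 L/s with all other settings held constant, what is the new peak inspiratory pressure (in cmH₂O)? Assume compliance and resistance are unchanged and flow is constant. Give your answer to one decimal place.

PIP = Vt/C + R·V̇ + PEEP (constant-flow equation of motion).
Only the resistive term changes: ΔPIP = R × ΔV̇ = 6.9 × (0.8667 − 1.0833) = 6.9 × -0.2166 = -1.495 cmH2O.
Original PIP = 465/66.4 + 6.9×1.0833 + 6 = 20.478 cmH2O; new PIP = 20.478 + (-1.495) = 18.983 cmH2O.

19.0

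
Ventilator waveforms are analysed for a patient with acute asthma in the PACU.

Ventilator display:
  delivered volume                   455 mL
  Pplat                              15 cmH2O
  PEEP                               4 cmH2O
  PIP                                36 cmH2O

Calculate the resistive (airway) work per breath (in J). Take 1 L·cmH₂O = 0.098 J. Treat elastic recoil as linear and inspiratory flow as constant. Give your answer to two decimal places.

With constant inspiratory flow the resistive pressure is constant at PIP − Pplat = 36 − 15 = 21.0 cmH2O, so resistive work = 21.0 × 0.455 = 9.555 L·cmH2O.
× 0.098 J/(L·cmH2O) → 0.9364 J.

0.94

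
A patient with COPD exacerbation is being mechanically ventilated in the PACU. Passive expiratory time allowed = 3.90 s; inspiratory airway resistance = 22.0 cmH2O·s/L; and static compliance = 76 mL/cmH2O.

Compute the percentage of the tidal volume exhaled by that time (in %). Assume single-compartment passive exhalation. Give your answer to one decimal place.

90.3

τ = R × C = 22.0 × 76 mL/cmH2O = 22.0 × 0.076 L/cmH2O = 1.672 s.
Passive exhalation: V(t)/V₀ = e^(−t/τ) = e^(−3.90/1.672) = 0.09705.
Fraction exhaled = 1 − 0.09705 = 0.903 → 90.3%.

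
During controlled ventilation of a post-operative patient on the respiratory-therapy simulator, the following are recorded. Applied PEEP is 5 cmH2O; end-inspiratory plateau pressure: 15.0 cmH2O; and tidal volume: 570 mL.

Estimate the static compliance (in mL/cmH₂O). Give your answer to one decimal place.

57.0

Cstat = Vt / (Pplat − PEEP) = 570 / (15.0 − 5) = 570 / 10.0 = 57.0 mL/cmH2O.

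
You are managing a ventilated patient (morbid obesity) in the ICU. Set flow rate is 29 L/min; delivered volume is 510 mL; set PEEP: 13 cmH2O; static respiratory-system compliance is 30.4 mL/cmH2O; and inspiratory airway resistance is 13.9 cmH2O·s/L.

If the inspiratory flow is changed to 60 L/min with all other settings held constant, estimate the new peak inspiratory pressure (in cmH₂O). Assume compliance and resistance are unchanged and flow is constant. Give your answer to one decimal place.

Flow: 29 L/min ÷ 60 = 0.4833 L/s.
New flow: 60 L/min ÷ 60 = 1 L/s.
PIP = Vt/C + R·V̇ + PEEP (constant-flow equation of motion).
Only the resistive term changes: ΔPIP = R × ΔV̇ = 13.9 × (1 − 0.4833) = 13.9 × 0.5167 = 7.182 cmH2O.
Original PIP = 510/30.4 + 13.9×0.4833 + 13 = 36.494 cmH2O; new PIP = 36.494 + (7.182) = 43.676 cmH2O.

43.7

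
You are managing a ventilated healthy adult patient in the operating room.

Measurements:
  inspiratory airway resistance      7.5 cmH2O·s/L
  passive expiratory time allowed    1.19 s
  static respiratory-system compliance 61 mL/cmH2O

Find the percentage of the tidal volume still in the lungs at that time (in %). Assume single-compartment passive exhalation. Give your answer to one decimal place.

τ = R × C = 7.5 × 61 mL/cmH2O = 7.5 × 0.061 L/cmH2O = 0.4575 s.
Passive exhalation: V(t)/V₀ = e^(−t/τ) = e^(−1.19/0.4575) = 0.07419.
Fraction remaining = 0.07419 → 7.419%.

7.4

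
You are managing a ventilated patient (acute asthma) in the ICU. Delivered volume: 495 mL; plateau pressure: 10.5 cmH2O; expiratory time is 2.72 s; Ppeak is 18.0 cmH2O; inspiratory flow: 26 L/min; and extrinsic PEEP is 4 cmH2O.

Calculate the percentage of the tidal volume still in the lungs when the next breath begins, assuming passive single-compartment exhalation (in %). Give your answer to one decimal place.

12.7

Flow: 26 L/min ÷ 60 = 0.4333 L/s.
R = (PIP − Pplat)/V̇ = (18.0 − 10.5) / 0.4333 = 7.5/0.4333 = 17.309 cmH2O·s/L.
C = Vt/(Pplat − PEEP) = 495.0 / (10.5 − 4) = 495.0/6.5 = 76.154 mL/cmH2O.
τ = R × C = 17.309 × 0.07615 L/cmH2O = 1.318 s.
Fraction remaining at end-expiration = e^(−Te/τ) = e^(−2.72/1.318) = 0.127 → 12.7%.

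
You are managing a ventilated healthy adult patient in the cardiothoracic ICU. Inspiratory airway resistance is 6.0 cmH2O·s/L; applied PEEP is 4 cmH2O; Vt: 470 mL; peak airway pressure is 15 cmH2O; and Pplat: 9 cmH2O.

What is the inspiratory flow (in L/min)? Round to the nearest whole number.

60

flow = (PIP − Pplat) / Raw = (15 − 9) / 6.0 = 1.0 L/s × 60 = 60.0 L/min.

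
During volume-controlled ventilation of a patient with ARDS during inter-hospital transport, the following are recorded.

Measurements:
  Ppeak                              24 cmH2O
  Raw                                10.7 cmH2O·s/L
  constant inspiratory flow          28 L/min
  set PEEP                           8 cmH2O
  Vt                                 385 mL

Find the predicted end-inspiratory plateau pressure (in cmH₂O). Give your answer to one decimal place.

19.0

Flow: 28 L/min ÷ 60 = 0.4667 L/s.
Pplat = PIP − Raw × flow = 24 − 10.7 × 0.4667 = 24 − 4.994 = 19.006 cmH2O.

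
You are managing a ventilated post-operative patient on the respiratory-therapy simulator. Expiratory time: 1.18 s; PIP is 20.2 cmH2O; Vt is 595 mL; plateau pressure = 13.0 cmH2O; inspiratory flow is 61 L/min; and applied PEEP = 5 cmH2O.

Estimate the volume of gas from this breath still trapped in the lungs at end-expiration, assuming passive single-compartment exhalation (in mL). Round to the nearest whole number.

63

Flow: 61 L/min ÷ 60 = 1.0167 L/s.
R = (PIP − Pplat)/V̇ = (20.2 − 13.0) / 1.0167 = 7.2/1.0167 = 7.082 cmH2O·s/L.
C = Vt/(Pplat − PEEP) = 595.0 / (13.0 − 5) = 595.0/8.0 = 74.375 mL/cmH2O.
τ = R × C = 7.082 × 0.07438 L/cmH2O = 0.5268 s.
Fraction remaining = e^(−Te/τ) = e^(−1.18/0.5268) = 0.1065.
Trapped volume = 595.0 × 0.1065 = 63.368 mL.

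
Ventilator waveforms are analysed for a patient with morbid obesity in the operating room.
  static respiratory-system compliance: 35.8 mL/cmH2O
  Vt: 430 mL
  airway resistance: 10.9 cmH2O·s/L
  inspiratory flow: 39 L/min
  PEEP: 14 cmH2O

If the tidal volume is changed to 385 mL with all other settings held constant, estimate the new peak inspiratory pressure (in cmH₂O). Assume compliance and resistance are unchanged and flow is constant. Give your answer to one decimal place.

Flow: 39 L/min ÷ 60 = 0.65 L/s.
PIP = Vt/C + R·V̇ + PEEP (constant-flow equation of motion).
Only the elastic term changes: ΔPIP = ΔVt / C = (385 − 430) / 35.8 = -1.257 cmH2O.
Original PIP = 430/35.8 + 10.9×0.65 + 14 = 33.096 cmH2O; new PIP = 33.096 + (-1.257) = 31.839 cmH2O.

31.8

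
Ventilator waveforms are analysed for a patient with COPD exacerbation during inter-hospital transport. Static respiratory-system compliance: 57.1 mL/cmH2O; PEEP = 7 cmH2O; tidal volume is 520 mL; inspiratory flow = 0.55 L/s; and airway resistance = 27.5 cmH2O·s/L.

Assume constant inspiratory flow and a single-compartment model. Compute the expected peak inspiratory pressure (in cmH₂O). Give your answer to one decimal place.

31.2

Equation of motion (constant flow): PIP = Vt/C + R·V̇ + PEEP.
PIP = 520/57.1 + 27.5×0.55 + 7 = 9.107 + 15.125 + 7 = 31.232 cmH2O.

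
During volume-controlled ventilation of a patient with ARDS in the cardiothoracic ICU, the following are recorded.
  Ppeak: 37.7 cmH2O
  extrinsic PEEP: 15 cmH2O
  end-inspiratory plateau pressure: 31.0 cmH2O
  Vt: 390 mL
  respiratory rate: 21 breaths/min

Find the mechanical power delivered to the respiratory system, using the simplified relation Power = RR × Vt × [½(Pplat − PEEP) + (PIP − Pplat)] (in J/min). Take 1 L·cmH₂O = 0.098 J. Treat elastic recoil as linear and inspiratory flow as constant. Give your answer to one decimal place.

11.8

Per-breath work = Vt × [½(Pplat−PEEP) + (PIP−Pplat)] = 0.390 × [0.5×16.0 + 6.7] = 0.390 × 14.7 = 5.733 L·cmH2O.
Power = 21 × 5.733 = 120.39 L·cmH2O/min.
× 0.098 J/(L·cmH2O) → 11.798 J/min.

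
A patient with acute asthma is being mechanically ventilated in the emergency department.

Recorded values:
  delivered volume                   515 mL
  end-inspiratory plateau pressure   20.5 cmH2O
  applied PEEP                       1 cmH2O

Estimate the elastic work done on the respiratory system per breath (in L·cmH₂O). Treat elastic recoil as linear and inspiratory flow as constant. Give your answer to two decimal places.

Elastic work ≈ ½ × (Pplat − PEEP) × Vt = 0.5 × (20.5 − 1) × 0.515 L = 0.5 × 19.5 × 0.515 = 5.021 L·cmH2O.

5.02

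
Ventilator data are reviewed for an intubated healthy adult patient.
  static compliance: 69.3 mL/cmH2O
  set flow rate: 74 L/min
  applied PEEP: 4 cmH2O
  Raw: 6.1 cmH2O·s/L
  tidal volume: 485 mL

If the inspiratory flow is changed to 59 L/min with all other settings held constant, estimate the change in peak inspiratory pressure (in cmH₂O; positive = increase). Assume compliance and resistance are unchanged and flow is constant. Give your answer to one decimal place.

-1.5

Flow: 74 L/min ÷ 60 = 1.2333 L/s.
New flow: 59 L/min ÷ 60 = 0.9833 L/s.
PIP = Vt/C + R·V̇ + PEEP (constant-flow equation of motion).
Only the resistive term changes: ΔPIP = R × ΔV̇ = 6.1 × (0.9833 − 1.2333) = 6.1 × -0.25 = -1.525 cmH2O.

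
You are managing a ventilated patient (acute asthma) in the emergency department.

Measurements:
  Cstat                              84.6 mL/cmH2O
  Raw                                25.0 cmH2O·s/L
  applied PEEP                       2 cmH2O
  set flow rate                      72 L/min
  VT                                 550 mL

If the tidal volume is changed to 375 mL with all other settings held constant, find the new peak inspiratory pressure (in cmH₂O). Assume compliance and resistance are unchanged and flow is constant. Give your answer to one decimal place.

36.4

Flow: 72 L/min ÷ 60 = 1.2 L/s.
PIP = Vt/C + R·V̇ + PEEP (constant-flow equation of motion).
Only the elastic term changes: ΔPIP = ΔVt / C = (375 − 550) / 84.6 = -2.069 cmH2O.
Original PIP = 550/84.6 + 25.0×1.2 + 2 = 38.501 cmH2O; new PIP = 38.501 + (-2.069) = 36.432 cmH2O.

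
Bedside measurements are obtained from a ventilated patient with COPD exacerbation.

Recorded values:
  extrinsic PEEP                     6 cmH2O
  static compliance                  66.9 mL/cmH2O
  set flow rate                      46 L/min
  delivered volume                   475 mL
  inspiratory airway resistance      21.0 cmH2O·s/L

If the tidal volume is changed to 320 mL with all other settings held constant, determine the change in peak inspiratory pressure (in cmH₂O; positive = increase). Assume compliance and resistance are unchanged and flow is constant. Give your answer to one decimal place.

-2.3

PIP = Vt/C + R·V̇ + PEEP (constant-flow equation of motion).
Only the elastic term changes: ΔPIP = ΔVt / C = (320 − 475) / 66.9 = -2.317 cmH2O.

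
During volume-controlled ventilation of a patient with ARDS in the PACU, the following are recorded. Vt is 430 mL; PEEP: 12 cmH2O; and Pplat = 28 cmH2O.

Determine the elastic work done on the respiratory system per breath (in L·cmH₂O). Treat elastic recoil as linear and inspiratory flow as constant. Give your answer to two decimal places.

3.44

Elastic work ≈ ½ × (Pplat − PEEP) × Vt = 0.5 × (28 − 12) × 0.430 L = 0.5 × 16.0 × 0.430 = 3.44 L·cmH2O.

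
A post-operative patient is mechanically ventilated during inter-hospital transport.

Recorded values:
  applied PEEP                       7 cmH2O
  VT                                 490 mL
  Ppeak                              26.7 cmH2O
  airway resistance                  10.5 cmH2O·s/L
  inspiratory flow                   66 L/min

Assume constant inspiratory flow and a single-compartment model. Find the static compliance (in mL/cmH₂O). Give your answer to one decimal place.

60.1

Flow: 66 L/min ÷ 60 = 1.1 L/s.
Equation of motion (constant flow): PIP = Vt/C + R·V̇ + PEEP.
Vt/C = PIP − R·V̇ − PEEP = 26.7 − 10.5×1.1 − 7 = 26.7 − 11.55 − 7 = 8.15 cmH2O.
C = Vt / 8.15 = 490 / 8.15 = 60.123 mL/cmH2O.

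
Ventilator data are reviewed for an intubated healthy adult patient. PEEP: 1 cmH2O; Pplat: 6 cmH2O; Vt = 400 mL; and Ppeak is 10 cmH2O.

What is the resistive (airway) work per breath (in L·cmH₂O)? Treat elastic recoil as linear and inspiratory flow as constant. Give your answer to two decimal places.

1.60

With constant inspiratory flow the resistive pressure is constant at PIP − Pplat = 10 − 6 = 4.0 cmH2O, so resistive work = 4.0 × 0.400 = 1.6 L·cmH2O.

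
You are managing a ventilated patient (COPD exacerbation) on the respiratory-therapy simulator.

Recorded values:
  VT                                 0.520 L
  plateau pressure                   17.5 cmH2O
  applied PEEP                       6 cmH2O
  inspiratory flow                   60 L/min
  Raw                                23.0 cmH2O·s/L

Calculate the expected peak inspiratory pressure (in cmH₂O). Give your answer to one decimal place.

Flow: 60 L/min ÷ 60 = 1 L/s.
PIP = Pplat + Raw × flow = 17.5 + 23.0 × 1 = 17.5 + 23.0 = 40.5 cmH2O.

40.5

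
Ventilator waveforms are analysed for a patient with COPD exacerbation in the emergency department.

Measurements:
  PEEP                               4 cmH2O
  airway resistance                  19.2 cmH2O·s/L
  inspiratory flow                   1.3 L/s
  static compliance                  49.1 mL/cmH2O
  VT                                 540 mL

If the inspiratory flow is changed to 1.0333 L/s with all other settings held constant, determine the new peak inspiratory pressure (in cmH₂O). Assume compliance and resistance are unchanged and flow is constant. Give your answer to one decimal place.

34.8

PIP = Vt/C + R·V̇ + PEEP (constant-flow equation of motion).
Only the resistive term changes: ΔPIP = R × ΔV̇ = 19.2 × (1.0333 − 1.3) = 19.2 × -0.2667 = -5.121 cmH2O.
Original PIP = 540/49.1 + 19.2×1.3 + 4 = 39.958 cmH2O; new PIP = 39.958 + (-5.121) = 34.837 cmH2O.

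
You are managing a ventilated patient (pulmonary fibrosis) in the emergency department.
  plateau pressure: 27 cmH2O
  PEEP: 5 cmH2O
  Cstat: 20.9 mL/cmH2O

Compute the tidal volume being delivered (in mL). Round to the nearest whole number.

Vt = Cstat × (Pplat − PEEP) = 20.9 × (27 − 5) = 20.9 × 22.0 = 459.8 mL.

460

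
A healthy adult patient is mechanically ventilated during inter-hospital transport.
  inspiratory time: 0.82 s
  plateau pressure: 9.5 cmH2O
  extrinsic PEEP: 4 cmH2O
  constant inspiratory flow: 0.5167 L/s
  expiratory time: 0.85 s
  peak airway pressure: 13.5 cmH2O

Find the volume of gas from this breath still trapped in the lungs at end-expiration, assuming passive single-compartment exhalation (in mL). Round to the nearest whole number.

Vt = flow × Ti = 0.5167 L/s × 0.82 s × 1000 mL/L = 423.69 mL.
R = (PIP − Pplat)/V̇ = (13.5 − 9.5) / 0.5167 = 4.0/0.5167 = 7.741 cmH2O·s/L.
C = Vt/(Pplat − PEEP) = 423.69 / (9.5 − 4) = 423.69/5.5 = 77.035 mL/cmH2O.
τ = R × C = 7.741 × 0.07704 L/cmH2O = 0.5964 s.
Fraction remaining = e^(−Te/τ) = e^(−0.85/0.5964) = 0.2405.
Trapped volume = 423.69 × 0.2405 = 101.9 mL.

102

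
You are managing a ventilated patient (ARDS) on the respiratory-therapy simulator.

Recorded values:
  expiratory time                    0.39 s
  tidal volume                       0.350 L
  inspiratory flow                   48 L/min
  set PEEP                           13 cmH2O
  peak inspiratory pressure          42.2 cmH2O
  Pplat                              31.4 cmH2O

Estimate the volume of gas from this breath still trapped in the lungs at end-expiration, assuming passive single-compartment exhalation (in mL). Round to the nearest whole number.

Flow: 48 L/min ÷ 60 = 0.8 L/s.
R = (PIP − Pplat)/V̇ = (42.2 − 31.4) / 0.8 = 10.8/0.8 = 13.5 cmH2O·s/L.
C = Vt/(Pplat − PEEP) = 350.0 / (31.4 − 13) = 350.0/18.4 = 19.022 mL/cmH2O.
τ = R × C = 13.5 × 0.01902 L/cmH2O = 0.2568 s.
Fraction remaining = e^(−Te/τ) = e^(−0.39/0.2568) = 0.219.
Trapped volume = 350.0 × 0.219 = 76.65 mL.

77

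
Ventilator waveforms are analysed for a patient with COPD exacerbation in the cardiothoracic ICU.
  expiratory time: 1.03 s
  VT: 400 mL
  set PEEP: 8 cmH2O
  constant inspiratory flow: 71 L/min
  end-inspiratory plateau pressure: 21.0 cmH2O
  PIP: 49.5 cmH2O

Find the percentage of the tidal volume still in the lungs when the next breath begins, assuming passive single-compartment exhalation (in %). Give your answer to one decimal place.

24.9

Flow: 71 L/min ÷ 60 = 1.1833 L/s.
R = (PIP − Pplat)/V̇ = (49.5 − 21.0) / 1.1833 = 28.5/1.1833 = 24.085 cmH2O·s/L.
C = Vt/(Pplat − PEEP) = 400.0 / (21.0 − 8) = 400.0/13.0 = 30.769 mL/cmH2O.
τ = R × C = 24.085 × 0.03077 L/cmH2O = 0.7411 s.
Fraction remaining at end-expiration = e^(−Te/τ) = e^(−1.03/0.7411) = 0.2491 → 24.91%.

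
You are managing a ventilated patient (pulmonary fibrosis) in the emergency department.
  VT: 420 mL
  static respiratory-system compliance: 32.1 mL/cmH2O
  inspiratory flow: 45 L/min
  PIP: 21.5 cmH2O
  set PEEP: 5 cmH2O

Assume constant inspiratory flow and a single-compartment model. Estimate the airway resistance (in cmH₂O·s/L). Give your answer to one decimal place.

Flow: 45 L/min ÷ 60 = 0.75 L/s.
Equation of motion (constant flow): PIP = Vt/C + R·V̇ + PEEP.
R·V̇ = PIP − Vt/C − PEEP = 21.5 − 420/32.1 − 5 = 21.5 − 13.084 − 5 = 3.416 cmH2O.
R = 3.416 / 0.75 = 4.555 cmH2O·s/L.

4.6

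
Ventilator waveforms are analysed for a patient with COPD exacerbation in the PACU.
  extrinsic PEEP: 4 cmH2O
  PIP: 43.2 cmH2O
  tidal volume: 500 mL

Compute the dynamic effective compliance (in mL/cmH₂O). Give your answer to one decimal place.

Dynamic compliance = Vt / (PIP − PEEP) = 500 / (43.2 − 4) = 500 / 39.2 = 12.755 mL/cmH2O.

12.8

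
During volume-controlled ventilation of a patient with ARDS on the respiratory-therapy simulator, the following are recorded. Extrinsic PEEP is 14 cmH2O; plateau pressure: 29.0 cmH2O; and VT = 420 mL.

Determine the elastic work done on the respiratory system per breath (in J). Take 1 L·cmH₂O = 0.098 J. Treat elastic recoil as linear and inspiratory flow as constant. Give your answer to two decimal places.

0.31

Elastic work ≈ ½ × (Pplat − PEEP) × Vt = 0.5 × (29.0 − 14) × 0.420 L = 0.5 × 15.0 × 0.420 = 3.15 L·cmH2O.
× 0.098 J/(L·cmH2O) → 0.3087 J.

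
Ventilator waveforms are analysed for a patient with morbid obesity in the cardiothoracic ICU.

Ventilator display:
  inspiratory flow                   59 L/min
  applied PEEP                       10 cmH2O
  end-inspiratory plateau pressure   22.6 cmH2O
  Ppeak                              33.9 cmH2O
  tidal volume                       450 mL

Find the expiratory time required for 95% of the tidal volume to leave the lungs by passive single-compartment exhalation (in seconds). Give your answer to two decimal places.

1.23

Flow: 59 L/min ÷ 60 = 0.9833 L/s.
R = (PIP − Pplat)/V̇ = (33.9 − 22.6) / 0.9833 = 11.3/0.9833 = 11.492 cmH2O·s/L.
C = Vt/(Pplat − PEEP) = 450.0 / (22.6 − 10) = 450.0/12.6 = 35.714 mL/cmH2O.
τ = R × C = 11.492 × 0.03571 L/cmH2O = 0.4104 s.
t = −τ·ln(1 − 0.95) = −0.4104·ln(0.05) = 1.229 s.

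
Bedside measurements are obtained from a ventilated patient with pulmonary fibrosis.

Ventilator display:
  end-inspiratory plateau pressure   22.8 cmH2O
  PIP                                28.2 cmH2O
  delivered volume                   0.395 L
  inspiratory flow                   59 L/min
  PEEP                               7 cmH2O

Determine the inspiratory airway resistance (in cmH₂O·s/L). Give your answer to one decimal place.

Flow: 59 L/min ÷ 60 = 0.9833 L/s.
Raw = (PIP − Pplat) / flow = (28.2 − 22.8) / 0.9833 = 5.4 / 0.9833 = 5.492 cmH2O·s/L.

5.5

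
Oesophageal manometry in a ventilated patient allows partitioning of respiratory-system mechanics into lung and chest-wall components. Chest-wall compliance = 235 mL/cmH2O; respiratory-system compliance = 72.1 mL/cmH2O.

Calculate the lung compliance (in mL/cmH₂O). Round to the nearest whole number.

104

1/CL = 1/Crs − 1/Ccw.
1/CL = 1/72.1 − 1/235 = 0.009614.
CL = 104.01 mL/cmH2O.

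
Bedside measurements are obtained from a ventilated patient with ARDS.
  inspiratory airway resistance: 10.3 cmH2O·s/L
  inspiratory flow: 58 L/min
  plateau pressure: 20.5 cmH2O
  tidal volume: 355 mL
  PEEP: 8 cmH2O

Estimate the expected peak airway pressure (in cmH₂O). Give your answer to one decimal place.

30.5

Flow: 58 L/min ÷ 60 = 0.9667 L/s.
PIP = Pplat + Raw × flow = 20.5 + 10.3 × 0.9667 = 20.5 + 9.957 = 30.457 cmH2O.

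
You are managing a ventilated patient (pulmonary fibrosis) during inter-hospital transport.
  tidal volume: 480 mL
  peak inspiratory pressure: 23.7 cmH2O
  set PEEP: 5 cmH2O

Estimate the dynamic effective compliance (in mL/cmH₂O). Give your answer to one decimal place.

25.7

Dynamic compliance = Vt / (PIP − PEEP) = 480 / (23.7 − 5) = 480 / 18.7 = 25.668 mL/cmH2O.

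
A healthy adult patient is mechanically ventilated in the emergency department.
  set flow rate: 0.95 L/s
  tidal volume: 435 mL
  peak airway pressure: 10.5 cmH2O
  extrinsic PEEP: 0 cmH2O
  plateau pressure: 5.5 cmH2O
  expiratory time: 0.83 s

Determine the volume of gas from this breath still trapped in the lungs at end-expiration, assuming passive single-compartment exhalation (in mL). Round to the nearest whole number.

59

R = (PIP − Pplat)/V̇ = (10.5 − 5.5) / 0.95 = 5.0/0.95 = 5.263 cmH2O·s/L.
C = Vt/(Pplat − PEEP) = 435.0 / (5.5 − 0) = 435.0/5.5 = 79.091 mL/cmH2O.
τ = R × C = 5.263 × 0.07909 L/cmH2O = 0.4163 s.
Fraction remaining = e^(−Te/τ) = e^(−0.83/0.4163) = 0.1362.
Trapped volume = 435.0 × 0.1362 = 59.247 mL.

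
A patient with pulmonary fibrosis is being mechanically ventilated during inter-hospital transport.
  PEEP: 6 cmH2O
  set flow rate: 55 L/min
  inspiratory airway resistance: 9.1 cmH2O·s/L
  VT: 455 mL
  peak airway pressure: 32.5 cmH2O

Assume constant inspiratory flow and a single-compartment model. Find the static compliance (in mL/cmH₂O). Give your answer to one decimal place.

Flow: 55 L/min ÷ 60 = 0.9167 L/s.
Equation of motion (constant flow): PIP = Vt/C + R·V̇ + PEEP.
Vt/C = PIP − R·V̇ − PEEP = 32.5 − 9.1×0.9167 − 6 = 32.5 − 8.342 − 6 = 18.158 cmH2O.
C = Vt / 18.158 = 455 / 18.158 = 25.058 mL/cmH2O.

25.1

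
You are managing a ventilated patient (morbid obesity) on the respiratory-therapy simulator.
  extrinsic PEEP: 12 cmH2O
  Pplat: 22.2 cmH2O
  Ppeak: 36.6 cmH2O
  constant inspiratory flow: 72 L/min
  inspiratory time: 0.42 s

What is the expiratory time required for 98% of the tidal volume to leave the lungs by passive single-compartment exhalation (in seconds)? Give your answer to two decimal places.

2.32

Flow: 72 L/min ÷ 60 = 1.2 L/s.
Vt = flow × Ti = 1.2 L/s × 0.42 s × 1000 mL/L = 504.0 mL.
R = (PIP − Pplat)/V̇ = (36.6 − 22.2) / 1.2 = 14.4/1.2 = 12.0 cmH2O·s/L.
C = Vt/(Pplat − PEEP) = 504.0 / (22.2 − 12) = 504.0/10.2 = 49.412 mL/cmH2O.
τ = R × C = 12.0 × 0.04941 L/cmH2O = 0.5929 s.
t = −τ·ln(1 − 0.98) = −0.5929·ln(0.02) = 2.319 s.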